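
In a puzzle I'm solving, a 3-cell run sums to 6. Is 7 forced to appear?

No

The only way to make 6 from 3 distinct digits is {1,2,3}, which does not contain 7.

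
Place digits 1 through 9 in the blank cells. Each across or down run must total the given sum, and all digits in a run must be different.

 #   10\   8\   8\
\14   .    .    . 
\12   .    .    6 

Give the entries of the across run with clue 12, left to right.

1, 5, 6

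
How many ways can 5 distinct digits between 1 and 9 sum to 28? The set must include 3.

4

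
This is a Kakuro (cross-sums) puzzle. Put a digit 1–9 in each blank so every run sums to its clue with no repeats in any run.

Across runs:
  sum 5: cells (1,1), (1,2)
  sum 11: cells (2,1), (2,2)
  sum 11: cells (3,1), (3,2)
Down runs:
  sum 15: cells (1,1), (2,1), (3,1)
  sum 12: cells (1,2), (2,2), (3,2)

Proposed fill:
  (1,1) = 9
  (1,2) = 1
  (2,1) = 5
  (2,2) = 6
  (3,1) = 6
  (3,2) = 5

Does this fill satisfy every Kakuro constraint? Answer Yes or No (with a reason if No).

No — the down run (1,1)–(3,1) sums to 20, not 15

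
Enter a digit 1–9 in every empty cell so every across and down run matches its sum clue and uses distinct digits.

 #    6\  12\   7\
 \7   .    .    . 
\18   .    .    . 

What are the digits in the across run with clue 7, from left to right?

7 in 3 cells must be {1,2,4}.
The 7 across and the 12 down share only 4, so R1C2 = 4.
R2C2 = 12 − 4 = 8 completes the 12 down.
Nothing is forced directly, so branch on R2C1, whose candidates are 1 or 4. If R2C1 = 1: then R1C1 would have to be in {1,2} for the 7 across but in {5} for the 6 down — contradiction. So R2C1 = 4.
R1C1 = 6 − 4 = 2 completes the 6 down.
R1C3 = 7 − 6 = 1 completes the 7 across.
R2C3 = 18 − 12 = 6 completes the 18 across.

2, 4, 1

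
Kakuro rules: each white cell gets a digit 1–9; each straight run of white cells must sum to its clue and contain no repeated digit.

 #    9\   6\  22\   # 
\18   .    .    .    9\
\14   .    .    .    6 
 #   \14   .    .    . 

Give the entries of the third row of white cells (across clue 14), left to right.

6 in 3 cells must be {1,2,3}.
Given what's placed, R2C3 must be 5 to fit the 14 across and 22 down.
R3C4 = 9 − 6 = 3 completes the 9 down.
R3C2 = 2: the only remaining digit allowed by both the 14 across and the 6 down.
R3C3 = 14 − 5 = 9 completes the 14 across.

2, 9, 3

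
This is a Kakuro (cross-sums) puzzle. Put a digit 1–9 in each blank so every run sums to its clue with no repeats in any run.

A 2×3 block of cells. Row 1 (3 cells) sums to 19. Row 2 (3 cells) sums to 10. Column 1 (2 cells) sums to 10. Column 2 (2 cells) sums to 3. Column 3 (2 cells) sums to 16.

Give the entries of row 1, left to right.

8 2 9

3 in 2 cells must be {1,2}; 16 in 2 cells must be {7,9}.
The 19 across and the 3 down share only 2, so (1,2) = 2.
Given what's placed, (1,3) must be 9 to fit the 19 across and 16 down.
(2,2) = 3 − 2 = 1 completes the 3 down.
(2,3) = 16 − 9 = 7 completes the 16 down.
(1,1) = 19 − 11 = 8 completes the 19 across.
(2,1) = 10 − 8 = 2 completes the 10 across.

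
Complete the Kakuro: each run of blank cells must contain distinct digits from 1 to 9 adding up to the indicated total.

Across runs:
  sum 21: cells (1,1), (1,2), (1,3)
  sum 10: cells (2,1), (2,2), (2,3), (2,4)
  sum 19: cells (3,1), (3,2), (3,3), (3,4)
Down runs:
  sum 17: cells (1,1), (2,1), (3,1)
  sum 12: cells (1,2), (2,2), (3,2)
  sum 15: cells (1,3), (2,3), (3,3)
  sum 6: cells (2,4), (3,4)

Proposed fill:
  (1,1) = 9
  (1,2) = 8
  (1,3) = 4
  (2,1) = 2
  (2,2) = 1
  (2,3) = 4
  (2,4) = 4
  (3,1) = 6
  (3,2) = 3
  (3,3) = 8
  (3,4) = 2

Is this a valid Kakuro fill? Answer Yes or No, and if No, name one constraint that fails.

No — the across run (2,1)–(2,4) sums to 11, not 10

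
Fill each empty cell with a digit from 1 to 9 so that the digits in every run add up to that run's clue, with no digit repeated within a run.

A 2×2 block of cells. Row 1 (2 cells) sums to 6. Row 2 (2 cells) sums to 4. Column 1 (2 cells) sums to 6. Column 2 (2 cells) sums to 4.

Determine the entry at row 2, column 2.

4 in 2 cells must be {1,3}.
The 6 across and the 4 down share only 1, so (1,2) = 1.
The 4 across and the 6 down share only 1, so (2,1) = 1.
(2,2) = 4 − 1 = 3 completes the 4 across.
(1,1) = 6 − 1 = 5 completes the 6 across.

3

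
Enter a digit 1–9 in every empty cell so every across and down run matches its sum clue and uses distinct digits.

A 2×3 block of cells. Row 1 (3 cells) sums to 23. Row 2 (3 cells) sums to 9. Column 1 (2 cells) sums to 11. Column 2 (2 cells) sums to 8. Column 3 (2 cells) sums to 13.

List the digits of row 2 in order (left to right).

23 in 3 cells must be {6,8,9}.
The 23 across and the 8 down share only 6, so (1,2) = 6.
(2,2) = 8 − 6 = 2 completes the 8 down.
Nothing is forced directly, so branch on (2,3), whose candidates are 4 or 6. If (2,3) = 6: then (1,3) would have to be in {8,9} for the 23 across but in {7} for the 13 down — contradiction. So (2,3) = 4.
(1,3) = 13 − 4 = 9 completes the 13 down.
(2,1) = 9 − 6 = 3 completes the 9 across.
(1,1) = 23 − 15 = 8 completes the 23 across.

3 2 4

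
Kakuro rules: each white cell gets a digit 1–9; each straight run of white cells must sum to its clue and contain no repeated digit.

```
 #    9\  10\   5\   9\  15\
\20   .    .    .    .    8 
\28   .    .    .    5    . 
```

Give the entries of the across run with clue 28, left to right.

R1C4 = 9 − 5 = 4 completes the 9 down.
R2C5 = 15 − 8 = 7 completes the 15 down.
No cell is forced outright now. R1C2 can only be 1 or 2 (the digits allowed by both its 20 across and its 10 down). If R1C2 = 2: that forces R1C3 = 1, R2C2 = 8, after which R2C3 would have to be in {2,6} for the 28 across but in {4} for the 5 down — contradiction. So R1C2 = 1.
Given what's placed, R1C3 must be 2 to fit the 20 across and 5 down.
R2C2 = 10 − 1 = 9 completes the 10 down.
R2C3 = 5 − 2 = 3 completes the 5 down.
R1C1 = 20 − 15 = 5 completes the 20 across.
R2C1 = 28 − 24 = 4 completes the 28 across.

4 9 3 5 7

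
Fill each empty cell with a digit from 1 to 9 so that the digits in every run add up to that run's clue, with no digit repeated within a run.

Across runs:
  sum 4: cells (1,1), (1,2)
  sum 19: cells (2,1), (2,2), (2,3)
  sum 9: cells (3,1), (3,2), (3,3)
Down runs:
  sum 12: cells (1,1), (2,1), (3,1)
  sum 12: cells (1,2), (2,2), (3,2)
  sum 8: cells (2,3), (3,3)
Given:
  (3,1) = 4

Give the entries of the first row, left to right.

4 in 2 cells must be {1,3}.
Nothing is forced directly, so branch on (3,2), whose candidates are 2 or 3. If (3,2) = 2: that forces (3,3) = 3, (2,3) = 5, (2,1) = 6, after which (2,2) would have to be in {8} for the 19 across but in {1,3,4,6,7,9} for the 12 down — contradiction. So (3,2) = 3.
(1,2) = 1: the only remaining digit allowed by both the 4 across and the 12 down.
(2,2) = 12 − 4 = 8 completes the 12 down.
(3,3) = 9 − 7 = 2 completes the 9 across.
(1,1) = 4 − 1 = 3 completes the 4 across.
(2,1) = 12 − 7 = 5 completes the 12 down.
(2,3) = 19 − 13 = 6 completes the 19 across.

3 1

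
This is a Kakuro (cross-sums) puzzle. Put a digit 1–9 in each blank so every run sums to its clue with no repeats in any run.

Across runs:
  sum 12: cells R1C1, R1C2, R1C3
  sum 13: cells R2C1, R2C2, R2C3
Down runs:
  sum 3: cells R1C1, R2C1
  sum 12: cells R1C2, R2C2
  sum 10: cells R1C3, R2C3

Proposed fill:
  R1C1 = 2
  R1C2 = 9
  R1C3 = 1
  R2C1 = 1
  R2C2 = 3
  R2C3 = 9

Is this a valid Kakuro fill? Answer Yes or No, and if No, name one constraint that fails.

Yes

Across: 2+9+1=12; 1+3+9=13. Down: 2+1=3; 9+3=12; 1+9=10. No digit repeats within any run.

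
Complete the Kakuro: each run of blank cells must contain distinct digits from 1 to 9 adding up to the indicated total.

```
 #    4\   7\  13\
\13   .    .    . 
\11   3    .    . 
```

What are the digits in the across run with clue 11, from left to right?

4 in 2 cells must be {1,3}.
R1C1 = 4 − 3 = 1 completes the 4 down.
Nothing is forced directly, so branch on R2C3, whose candidates are 6 or 7. If R2C3 = 7: then R1C3 would have to be in {3,4,5,7,8,9} for the 13 across but in {6} for the 13 down — contradiction. So R2C3 = 6.
R1C3 = 13 − 6 = 7 completes the 13 down.
R2C2 = 11 − 9 = 2 completes the 11 across.
R1C2 = 13 − 8 = 5 completes the 13 across.

3 2 6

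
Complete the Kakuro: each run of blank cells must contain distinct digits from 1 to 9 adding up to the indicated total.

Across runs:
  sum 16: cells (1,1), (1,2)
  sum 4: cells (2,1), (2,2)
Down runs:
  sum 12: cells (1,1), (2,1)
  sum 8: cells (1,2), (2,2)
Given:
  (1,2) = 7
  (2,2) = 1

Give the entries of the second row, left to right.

16 in 2 cells must be {7,9}; 4 in 2 cells must be {1,3}.
(1,1) = 16 − 7 = 9 completes the 16 across.
(2,1) = 4 − 1 = 3 completes the 4 across.

3, 1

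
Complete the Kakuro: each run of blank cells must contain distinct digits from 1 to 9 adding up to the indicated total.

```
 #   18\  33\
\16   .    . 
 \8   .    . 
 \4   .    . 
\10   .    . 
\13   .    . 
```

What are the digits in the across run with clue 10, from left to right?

3 7

16 in 2 cells must be {7,9}; 4 in 2 cells must be {1,3}.
Only 7 fits R1C1 under both its across sum 16 and down sum 18.
R1C2 = 16 − 7 = 9 completes the 16 across.
Given what's placed, R3C2 must be 3 to fit the 4 across and 33 down.
R5C1 = 5: the only remaining digit allowed by both the 13 across and the 18 down.
R5C2 = 13 − 5 = 8 completes the 13 across.
R3C1 = 4 − 3 = 1 completes the 4 across.
Nothing is forced directly, so branch on R2C1, whose candidates are 2 or 3. If R2C1 = 3: then R2C2 would have to be in {5} for the 8 across but in {6,7} for the 33 down — contradiction. So R2C1 = 2.
R2C2 = 8 − 2 = 6 completes the 8 across.
R4C1 = 18 − 15 = 3 completes the 18 down.
R4C2 = 10 − 3 = 7 completes the 10 across.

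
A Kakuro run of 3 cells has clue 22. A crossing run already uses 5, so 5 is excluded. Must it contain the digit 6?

The only way to make 22 from 3 distinct digits under that restriction is {6,7,9}, which contains 6.

Yes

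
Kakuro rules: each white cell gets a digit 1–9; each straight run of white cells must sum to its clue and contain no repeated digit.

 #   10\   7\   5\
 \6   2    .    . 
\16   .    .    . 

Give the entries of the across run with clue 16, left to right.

8, 6, 2

6 in 3 cells must be {1,2,3}.
R2C1 = 10 − 2 = 8 completes the 10 down.
Nothing is forced directly, so branch on R1C2, whose candidates are 1 or 3. If R1C2 = 3: that forces R1C3 = 1, after which R2C2 would have to be in {1,2,3,5,6,7} for the 16 across but in {4} for the 7 down — contradiction. So R1C2 = 1.
R1C3 = 6 − 3 = 3 completes the 6 across.
R2C2 = 7 − 1 = 6 completes the 7 down.
R2C3 = 16 − 14 = 2 completes the 16 across.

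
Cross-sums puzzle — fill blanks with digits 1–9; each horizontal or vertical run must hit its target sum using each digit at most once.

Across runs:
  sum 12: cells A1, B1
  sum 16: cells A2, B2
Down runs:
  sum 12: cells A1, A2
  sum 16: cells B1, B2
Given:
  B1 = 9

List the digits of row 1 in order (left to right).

3, 9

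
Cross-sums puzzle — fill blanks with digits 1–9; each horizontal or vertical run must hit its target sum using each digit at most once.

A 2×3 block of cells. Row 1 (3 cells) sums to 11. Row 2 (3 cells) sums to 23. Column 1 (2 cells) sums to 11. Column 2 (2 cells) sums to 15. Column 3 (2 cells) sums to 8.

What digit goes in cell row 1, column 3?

23 in 3 cells must be {6,8,9}.
The 23 across and the 8 down share only 6, so (2,3) = 6.
(1,3) = 8 − 6 = 2 completes the 8 down.
Nothing is forced directly, so branch on (1,2), whose candidates are 6 or 8. If (1,2) = 8: then (1,1) would have to be in {1} for the 11 across but in {2,3,4,5,6,7,8,9} for the 11 down — contradiction. So (1,2) = 6.
(1,1) = 11 − 8 = 3 completes the 11 across.
(2,1) = 11 − 3 = 8 completes the 11 down.
(2,2) = 23 − 14 = 9 completes the 23 across.

2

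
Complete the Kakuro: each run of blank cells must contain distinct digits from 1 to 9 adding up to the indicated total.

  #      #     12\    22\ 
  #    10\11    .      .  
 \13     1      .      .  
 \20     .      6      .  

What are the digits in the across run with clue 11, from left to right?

R3C1 = 10 − 1 = 9 completes the 10 down.
R3C3 = 20 − 15 = 5 completes the 20 across.
No cell is forced outright now. R1C3 can only be 8 or 9 (the digits allowed by both its 11 across and its 22 down). If R1C3 = 8: then R1C2 would have to be in {3} for the 11 across but in {1,2,4,5} for the 12 down — contradiction. So R1C3 = 9.
R1C2 = 11 − 9 = 2 completes the 11 across.
R2C2 = 12 − 8 = 4 completes the 12 down.
R2C3 = 13 − 5 = 8 completes the 13 across.

2 9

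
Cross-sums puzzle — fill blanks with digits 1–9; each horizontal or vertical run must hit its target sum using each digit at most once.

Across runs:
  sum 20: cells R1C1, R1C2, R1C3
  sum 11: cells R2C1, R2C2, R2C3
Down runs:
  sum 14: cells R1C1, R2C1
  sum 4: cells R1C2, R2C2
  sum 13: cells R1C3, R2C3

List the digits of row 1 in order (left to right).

8, 3, 9

4 in 2 cells must be {1,3}.
The 20 across and the 4 down share only 3, so R1C2 = 3.
R2C2 = 4 − 3 = 1 completes the 4 down.
Nothing is forced directly, so branch on R2C1, whose candidates are 6 or 8. If R2C1 = 8: then R1C1 would have to be in {8,9} for the 20 across but in {6} for the 14 down — contradiction. So R2C1 = 6.
R1C1 = 14 − 6 = 8 completes the 14 down.
R1C3 = 20 − 11 = 9 completes the 20 across.
R2C3 = 11 − 7 = 4 completes the 11 across.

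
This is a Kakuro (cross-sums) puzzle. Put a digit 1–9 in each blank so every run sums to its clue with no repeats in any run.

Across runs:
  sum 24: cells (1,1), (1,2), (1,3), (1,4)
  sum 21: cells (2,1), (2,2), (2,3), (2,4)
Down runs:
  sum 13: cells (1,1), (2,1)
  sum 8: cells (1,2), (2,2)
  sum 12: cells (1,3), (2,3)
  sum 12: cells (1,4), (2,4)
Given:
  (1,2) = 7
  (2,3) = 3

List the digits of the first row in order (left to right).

5 7 9 3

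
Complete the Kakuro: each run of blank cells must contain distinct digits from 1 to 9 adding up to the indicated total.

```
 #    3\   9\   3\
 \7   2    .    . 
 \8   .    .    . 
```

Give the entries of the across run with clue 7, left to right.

7 in 3 cells must be {1,2,4}; 3 in 2 cells must be {1,2}.
Given what's placed, R1C3 must be 1 to fit the 7 across and 3 down.
R2C1 = 3 − 2 = 1 completes the 3 down.
R2C3 = 3 − 1 = 2 completes the 3 down.
R1C2 = 7 − 3 = 4 completes the 7 across.
R2C2 = 8 − 3 = 5 completes the 8 across.

2, 4, 1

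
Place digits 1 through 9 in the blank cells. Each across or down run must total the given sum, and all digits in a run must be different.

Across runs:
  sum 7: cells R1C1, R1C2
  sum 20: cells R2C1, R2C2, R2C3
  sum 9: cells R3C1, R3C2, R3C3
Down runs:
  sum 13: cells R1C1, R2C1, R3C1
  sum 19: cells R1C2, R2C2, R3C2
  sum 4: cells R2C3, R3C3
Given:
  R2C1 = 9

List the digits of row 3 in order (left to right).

4 in 2 cells must be {1,3}.
Given what's placed, R2C3 must be 3 to fit the 20 across and 4 down.
R3C3 = 4 − 3 = 1 completes the 4 down.
R2C2 = 20 − 12 = 8 completes the 20 across.
Given what's placed, R3C1 must be 3 to fit the 9 across and 13 down.
R3C2 = 9 − 4 = 5 completes the 9 across.
R1C1 = 13 − 12 = 1 completes the 13 down.
R1C2 = 7 − 1 = 6 completes the 7 across.

3 5 1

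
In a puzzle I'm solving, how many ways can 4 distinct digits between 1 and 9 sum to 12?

2

4 distinct digits from 1–9 sum between 10 and 30.
Enumerating: {1,2,3,6}, {1,2,4,5}.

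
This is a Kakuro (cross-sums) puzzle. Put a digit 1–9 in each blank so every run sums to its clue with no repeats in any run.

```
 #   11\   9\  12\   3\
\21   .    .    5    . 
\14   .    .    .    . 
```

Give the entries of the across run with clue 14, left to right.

3 in 2 cells must be {1,2}.
R2C3 = 12 − 5 = 7 completes the 12 down.
Nothing is forced directly, so branch on R2C1, whose candidates are 2 or 4. If R2C1 = 2: that forces R1C1 = 9, R1C4 = 1, after which R2C4 would have to be in {1,4} for the 14 across but in {2} for the 3 down — contradiction. So R2C1 = 4.
R1C1 = 11 − 4 = 7 completes the 11 down.
Given what's placed, R1C4 must be 1 to fit the 21 across and 3 down.
R2C4 = 3 − 1 = 2 completes the 3 down.
R1C2 = 21 − 13 = 8 completes the 21 across.
R2C2 = 14 − 13 = 1 completes the 14 across.

4, 1, 7, 2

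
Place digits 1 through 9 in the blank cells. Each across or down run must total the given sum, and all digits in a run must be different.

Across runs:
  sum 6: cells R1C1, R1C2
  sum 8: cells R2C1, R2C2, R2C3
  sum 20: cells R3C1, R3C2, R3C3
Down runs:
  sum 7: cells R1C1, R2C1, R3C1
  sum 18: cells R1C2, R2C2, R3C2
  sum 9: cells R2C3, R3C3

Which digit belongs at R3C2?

7 in 3 cells must be {1,2,4}.
Only 4 fits R3C1 under both its across sum 20 and down sum 7.
Given what's placed, R3C3 must be 7 to fit the 20 across and 9 down.
R2C3 = 9 − 7 = 2 completes the 9 down.
R3C2 = 20 − 11 = 9 completes the 20 across.

9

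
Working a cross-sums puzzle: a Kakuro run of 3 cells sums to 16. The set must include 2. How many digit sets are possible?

3 distinct digits from 1–9 sum between 6 and 24.
Keeping only sets containing 2.
Enumerating: {2,5,9}, {2,6,8}.

2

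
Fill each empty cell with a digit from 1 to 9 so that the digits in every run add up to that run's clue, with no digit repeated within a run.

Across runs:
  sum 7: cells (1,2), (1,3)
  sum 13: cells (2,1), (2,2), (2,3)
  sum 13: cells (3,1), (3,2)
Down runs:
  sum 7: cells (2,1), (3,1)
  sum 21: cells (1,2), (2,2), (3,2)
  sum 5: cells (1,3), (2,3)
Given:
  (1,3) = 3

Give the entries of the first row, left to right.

(1,2) = 7 − 3 = 4 completes the 7 across.
(2,3) = 5 − 3 = 2 completes the 5 down.
Given what's placed, (2,2) must be 8 to fit the 13 across and 21 down.
(3,2) = 21 − 12 = 9 completes the 21 down.
(2,1) = 13 − 10 = 3 completes the 13 across.
(3,1) = 13 − 9 = 4 completes the 13 across.

4 3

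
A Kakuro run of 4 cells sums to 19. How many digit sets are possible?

11

4 distinct digits from 1–9 sum between 10 and 30.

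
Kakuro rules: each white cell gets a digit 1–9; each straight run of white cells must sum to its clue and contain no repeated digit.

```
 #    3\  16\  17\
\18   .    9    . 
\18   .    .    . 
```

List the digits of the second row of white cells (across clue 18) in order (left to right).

2 7 9

3 in 2 cells must be {1,2}; 16 in 2 cells must be {7,9}; 17 in 2 cells must be {8,9}.
Given what's placed, R1C3 must be 8 to fit the 18 across and 17 down.
R2C2 = 16 − 9 = 7 completes the 16 down.
R2C3 = 17 − 8 = 9 completes the 17 down.
R1C1 = 18 − 17 = 1 completes the 18 across.
R2C1 = 18 − 16 = 2 completes the 18 across.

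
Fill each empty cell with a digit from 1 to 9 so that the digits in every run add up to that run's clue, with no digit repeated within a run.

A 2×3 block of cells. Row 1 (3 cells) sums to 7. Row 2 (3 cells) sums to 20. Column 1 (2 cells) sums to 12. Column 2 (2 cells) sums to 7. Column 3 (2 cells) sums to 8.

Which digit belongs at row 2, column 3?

7

7 in 3 cells must be {1,2,4}.
The 7 across and the 12 down share only 4, so (1,1) = 4.
(2,1) = 12 − 4 = 8 completes the 12 down.
Nothing is forced directly, so branch on (2,2), whose candidates are 3 or 5. If (2,2) = 3: then (1,2) would have to be in {1,2} for the 7 across but in {4} for the 7 down — contradiction. So (2,2) = 5.
(1,2) = 7 − 5 = 2 completes the 7 down.
(1,3) = 7 − 6 = 1 completes the 7 across.
(2,3) = 20 − 13 = 7 completes the 20 across.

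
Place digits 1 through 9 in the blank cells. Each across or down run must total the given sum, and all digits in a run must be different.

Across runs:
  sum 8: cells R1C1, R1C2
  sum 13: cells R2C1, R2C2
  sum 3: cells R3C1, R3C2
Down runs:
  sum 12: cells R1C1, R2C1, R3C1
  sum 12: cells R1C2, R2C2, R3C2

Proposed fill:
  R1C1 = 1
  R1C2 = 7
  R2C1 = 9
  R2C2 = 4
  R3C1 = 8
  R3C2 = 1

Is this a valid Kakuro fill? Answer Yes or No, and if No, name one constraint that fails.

No — the across run R3C1–R3C2 sums to 9, not 3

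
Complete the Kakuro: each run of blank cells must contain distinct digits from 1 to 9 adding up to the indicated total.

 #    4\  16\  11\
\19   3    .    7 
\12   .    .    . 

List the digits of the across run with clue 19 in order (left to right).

4 in 2 cells must be {1,3}; 16 in 2 cells must be {7,9}.
R1C2 = 19 − 10 = 9 completes the 19 across.
R2C1 = 4 − 3 = 1 completes the 4 down.
R2C2 = 16 − 9 = 7 completes the 16 down.
R2C3 = 12 − 8 = 4 completes the 12 across.

3, 9, 7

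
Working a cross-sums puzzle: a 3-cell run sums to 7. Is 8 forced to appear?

The only way to make 7 from 3 distinct digits is {1,2,4}, which does not contain 8.

No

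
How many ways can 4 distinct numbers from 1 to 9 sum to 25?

4 distinct digits from 1–9 sum between 10 and 30.
Enumerating: {1,7,8,9}, {2,6,8,9}, {3,5,8,9}, {3,6,7,9}, {4,5,7,9}, {4,6,7,8}.

6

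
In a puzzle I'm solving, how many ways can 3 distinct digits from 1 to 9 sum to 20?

4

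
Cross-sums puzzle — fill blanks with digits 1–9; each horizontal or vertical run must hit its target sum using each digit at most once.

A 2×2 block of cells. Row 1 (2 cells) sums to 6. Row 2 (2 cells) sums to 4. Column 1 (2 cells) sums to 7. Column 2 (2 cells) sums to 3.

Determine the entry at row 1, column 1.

4

4 in 2 cells must be {1,3}; 3 in 2 cells must be {1,2}.
The 4 across and the 3 down share only 1, so (2,2) = 1.
(1,2) = 3 − 1 = 2 completes the 3 down.
(2,1) = 4 − 1 = 3 completes the 4 across.
(1,1) = 6 − 2 = 4 completes the 6 across.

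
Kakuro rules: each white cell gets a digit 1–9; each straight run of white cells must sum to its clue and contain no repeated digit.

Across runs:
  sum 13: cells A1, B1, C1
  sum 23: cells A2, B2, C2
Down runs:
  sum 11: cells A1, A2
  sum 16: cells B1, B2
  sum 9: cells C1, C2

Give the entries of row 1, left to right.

5 7 1

23 in 3 cells must be {6,8,9}; 16 in 2 cells must be {7,9}.
The 23 across and the 16 down share only 9, so B2 = 9.
B1 = 16 − 9 = 7 completes the 16 down.
Nothing is forced directly, so branch on A2, whose candidates are 6 or 8. If A2 = 8: then A1 would have to be in {1,2,4,5} for the 13 across but in {3} for the 11 down — contradiction. So A2 = 6.
A1 = 11 − 6 = 5 completes the 11 down.
C1 = 13 − 12 = 1 completes the 13 across.
C2 = 23 − 15 = 8 completes the 23 across.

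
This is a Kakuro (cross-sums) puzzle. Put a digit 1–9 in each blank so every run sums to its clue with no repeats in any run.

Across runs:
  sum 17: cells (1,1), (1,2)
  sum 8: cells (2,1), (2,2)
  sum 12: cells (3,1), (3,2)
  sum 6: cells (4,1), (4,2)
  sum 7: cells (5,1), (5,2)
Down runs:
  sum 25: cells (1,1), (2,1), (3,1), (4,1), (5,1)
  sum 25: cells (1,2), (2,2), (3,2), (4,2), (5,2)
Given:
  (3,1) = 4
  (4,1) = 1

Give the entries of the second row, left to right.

7, 1

17 in 2 cells must be {8,9}.
(3,2) = 12 − 4 = 8 completes the 12 across.
(4,2) = 6 − 1 = 5 completes the 6 across.
Given what's placed, (1,2) must be 9 to fit the 17 across and 25 down.
(1,1) = 17 − 9 = 8 completes the 17 across.
Nothing is forced directly, so branch on (2,2), whose candidates are 1 or 2. If (2,2) = 2: then (2,1) would have to be in {6} for the 8 across but in {3,5,7,9} for the 25 down — contradiction. So (2,2) = 1.
(2,1) = 8 − 1 = 7 completes the 8 across.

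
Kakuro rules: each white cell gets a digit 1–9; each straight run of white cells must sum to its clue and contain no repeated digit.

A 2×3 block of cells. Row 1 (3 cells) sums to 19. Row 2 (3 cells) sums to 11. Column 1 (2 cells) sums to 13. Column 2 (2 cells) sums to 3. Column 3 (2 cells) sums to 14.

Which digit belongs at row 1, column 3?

3 in 2 cells must be {1,2}.
The 19 across and the 3 down share only 2, so (1,2) = 2.
(2,2) = 3 − 2 = 1 completes the 3 down.
Nothing is forced directly, so branch on (2,3), whose candidates are 6 or 8. If (2,3) = 8: then (1,3) would have to be in {8,9} for the 19 across but in {6} for the 14 down — contradiction. So (2,3) = 6.
(1,3) = 14 − 6 = 8 completes the 14 down.
(2,1) = 11 − 7 = 4 completes the 11 across.
(1,1) = 19 − 10 = 9 completes the 19 across.

8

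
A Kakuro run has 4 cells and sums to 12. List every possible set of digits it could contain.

{1,2,3,6}; {1,2,4,5}

4 distinct digits from 1–9 sum between 10 and 30.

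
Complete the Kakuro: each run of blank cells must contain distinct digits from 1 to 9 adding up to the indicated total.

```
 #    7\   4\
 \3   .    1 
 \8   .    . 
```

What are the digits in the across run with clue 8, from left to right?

5 3

3 in 2 cells must be {1,2}; 4 in 2 cells must be {1,3}.
R1C1 = 3 − 1 = 2 completes the 3 across.
R2C1 = 7 − 2 = 5 completes the 7 down.
R2C2 = 8 − 5 = 3 completes the 8 across.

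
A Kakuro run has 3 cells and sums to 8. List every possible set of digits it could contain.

3 distinct digits from 1–9 sum between 6 and 24.

{1,2,5}; {1,3,4}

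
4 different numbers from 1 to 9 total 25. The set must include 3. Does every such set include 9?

Yes

Every partition of 25 into 4 distinct digits under that restriction includes 9: {3,5,8,9}, {3,6,7,9}.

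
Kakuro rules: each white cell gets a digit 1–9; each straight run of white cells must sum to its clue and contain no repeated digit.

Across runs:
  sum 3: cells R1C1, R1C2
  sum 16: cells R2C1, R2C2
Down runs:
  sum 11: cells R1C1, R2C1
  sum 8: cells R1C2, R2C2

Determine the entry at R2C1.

9

3 in 2 cells must be {1,2}; 16 in 2 cells must be {7,9}.
The 3 across and the 11 down share only 2, so R1C1 = 2.
R1C2 = 3 − 2 = 1 completes the 3 across.
R2C1 = 11 − 2 = 9 completes the 11 down.
R2C2 = 16 − 9 = 7 completes the 16 across.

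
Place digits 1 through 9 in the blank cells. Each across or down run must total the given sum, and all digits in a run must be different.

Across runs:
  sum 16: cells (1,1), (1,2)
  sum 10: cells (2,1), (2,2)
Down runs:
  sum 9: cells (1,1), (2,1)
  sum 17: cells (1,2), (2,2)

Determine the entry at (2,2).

8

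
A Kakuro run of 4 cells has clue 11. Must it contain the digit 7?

The only way to make 11 from 4 distinct digits is {1,2,3,5}, which does not contain 7.

No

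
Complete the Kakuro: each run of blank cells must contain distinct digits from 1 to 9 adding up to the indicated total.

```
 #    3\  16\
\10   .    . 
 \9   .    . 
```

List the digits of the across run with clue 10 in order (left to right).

1 9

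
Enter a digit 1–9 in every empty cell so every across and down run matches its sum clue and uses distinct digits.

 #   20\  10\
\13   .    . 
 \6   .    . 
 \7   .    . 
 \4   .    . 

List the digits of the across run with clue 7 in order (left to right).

6 1

4 in 2 cells must be {1,3}; 10 in 4 cells must be {1,2,3,4}.
Only 4 fits R1C2 under both its across sum 13 and down sum 10.
R1C1 = 13 − 4 = 9 completes the 13 across.
Nothing is forced directly, so branch on R2C2, whose candidates are 1 or 2. If R2C2 = 1: that forces R2C1 = 5, after which R4C1 would have to be in {1,3} for the 4 across but in {2,4} for the 20 down — contradiction. So R2C2 = 2.
R2C1 = 6 − 2 = 4 completes the 6 across.
R4C1 = 1: the only remaining digit allowed by both the 4 across and the 20 down.
R4C2 = 4 − 1 = 3 completes the 4 across.
R3C1 = 20 − 14 = 6 completes the 20 down.
R3C2 = 7 − 6 = 1 completes the 7 across.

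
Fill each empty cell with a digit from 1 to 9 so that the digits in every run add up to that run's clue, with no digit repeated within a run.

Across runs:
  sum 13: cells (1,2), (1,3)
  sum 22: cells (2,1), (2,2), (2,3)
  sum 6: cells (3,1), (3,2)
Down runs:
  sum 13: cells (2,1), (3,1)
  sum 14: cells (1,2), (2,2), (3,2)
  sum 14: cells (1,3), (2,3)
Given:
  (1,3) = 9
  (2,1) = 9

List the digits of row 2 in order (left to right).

(1,2) = 13 − 9 = 4 completes the 13 across.
(2,3) = 14 − 9 = 5 completes the 14 down.
(3,1) = 13 − 9 = 4 completes the 13 down.
(3,2) = 6 − 4 = 2 completes the 6 across.
(2,2) = 22 − 14 = 8 completes the 22 across.

9, 8, 5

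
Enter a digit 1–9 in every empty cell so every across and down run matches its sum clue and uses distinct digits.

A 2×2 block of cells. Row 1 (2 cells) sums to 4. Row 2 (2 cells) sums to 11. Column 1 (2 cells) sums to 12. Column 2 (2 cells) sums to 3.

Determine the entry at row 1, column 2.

1

4 in 2 cells must be {1,3}; 3 in 2 cells must be {1,2}.
The 4 across and the 12 down share only 3, so (1,1) = 3.
(1,2) = 4 − 3 = 1 completes the 4 across.
(2,1) = 12 − 3 = 9 completes the 12 down.
(2,2) = 11 − 9 = 2 completes the 11 across.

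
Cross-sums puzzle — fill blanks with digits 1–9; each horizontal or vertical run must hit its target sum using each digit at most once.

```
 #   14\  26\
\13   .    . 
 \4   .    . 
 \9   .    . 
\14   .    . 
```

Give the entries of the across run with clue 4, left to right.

4 in 2 cells must be {1,3}.
Only 3 fits R2C2 under both its across sum 4 and down sum 26.
R2C1 = 4 − 3 = 1 completes the 4 across.

1 3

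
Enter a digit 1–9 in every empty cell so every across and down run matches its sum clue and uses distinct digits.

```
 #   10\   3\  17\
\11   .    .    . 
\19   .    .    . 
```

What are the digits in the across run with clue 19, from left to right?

8 2 9

3 in 2 cells must be {1,2}; 17 in 2 cells must be {8,9}.
The 11 across and the 17 down share only 8, so R1C3 = 8.
The 19 across and the 3 down share only 2, so R2C2 = 2.
R2C3 = 17 − 8 = 9 completes the 17 down.
R1C2 = 3 − 2 = 1 completes the 3 down.
R2C1 = 19 − 11 = 8 completes the 19 across.
R1C1 = 11 − 9 = 2 completes the 11 across.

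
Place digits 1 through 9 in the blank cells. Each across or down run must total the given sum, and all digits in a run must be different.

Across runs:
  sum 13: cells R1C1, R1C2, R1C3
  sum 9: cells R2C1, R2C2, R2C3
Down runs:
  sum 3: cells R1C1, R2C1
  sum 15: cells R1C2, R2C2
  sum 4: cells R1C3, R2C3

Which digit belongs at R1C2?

3 in 2 cells must be {1,2}; 4 in 2 cells must be {1,3}.
The 9 across and the 15 down share only 6, so R2C2 = 6.
Given what's placed, R2C3 must be 1 to fit the 9 across and 4 down.
R1C2 = 15 − 6 = 9 completes the 15 down.
R1C3 = 4 − 1 = 3 completes the 4 down.
R2C1 = 9 − 7 = 2 completes the 9 across.
R1C1 = 13 − 12 = 1 completes the 13 across.

9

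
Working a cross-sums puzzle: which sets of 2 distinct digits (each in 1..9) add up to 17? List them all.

{8,9}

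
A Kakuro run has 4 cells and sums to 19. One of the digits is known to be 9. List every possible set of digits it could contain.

4 distinct digits from 1–9 sum between 10 and 30.
Keeping only sets containing 9.

{1,2,7,9}; {1,3,6,9}; {1,4,5,9}; {2,3,5,9}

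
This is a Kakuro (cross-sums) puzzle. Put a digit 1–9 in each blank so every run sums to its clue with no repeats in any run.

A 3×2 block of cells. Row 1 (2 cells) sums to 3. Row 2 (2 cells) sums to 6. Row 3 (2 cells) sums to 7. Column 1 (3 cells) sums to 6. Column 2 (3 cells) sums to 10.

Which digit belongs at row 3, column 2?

4

3 in 2 cells must be {1,2}; 6 in 3 cells must be {1,2,3}.
Nothing is forced directly, so branch on (1,1), whose candidates are 1 or 2. If (1,1) = 1: that forces (1,2) = 2, (2,1) = 2, after which (2,2) would have to be in {4} for the 6 across but in {1,3,5,7} for the 10 down — contradiction. So (1,1) = 2.
(1,2) = 3 − 2 = 1 completes the 3 across.
Given what's placed, (2,1) must be 1 to fit the 6 across and 6 down.
(2,2) = 6 − 1 = 5 completes the 6 across.
(3,1) = 6 − 3 = 3 completes the 6 down.
(3,2) = 7 − 3 = 4 completes the 7 across.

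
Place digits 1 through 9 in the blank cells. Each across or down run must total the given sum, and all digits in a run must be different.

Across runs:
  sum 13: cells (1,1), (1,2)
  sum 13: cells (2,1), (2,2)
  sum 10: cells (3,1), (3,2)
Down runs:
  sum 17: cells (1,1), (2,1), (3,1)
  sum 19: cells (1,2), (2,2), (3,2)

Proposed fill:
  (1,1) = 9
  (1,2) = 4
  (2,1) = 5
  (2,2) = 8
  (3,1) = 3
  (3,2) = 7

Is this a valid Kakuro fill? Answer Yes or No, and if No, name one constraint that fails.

Across: 9+4=13; 5+8=13; 3+7=10. Down: 9+5+3=17; 4+8+7=19. No digit repeats within any run.

Yes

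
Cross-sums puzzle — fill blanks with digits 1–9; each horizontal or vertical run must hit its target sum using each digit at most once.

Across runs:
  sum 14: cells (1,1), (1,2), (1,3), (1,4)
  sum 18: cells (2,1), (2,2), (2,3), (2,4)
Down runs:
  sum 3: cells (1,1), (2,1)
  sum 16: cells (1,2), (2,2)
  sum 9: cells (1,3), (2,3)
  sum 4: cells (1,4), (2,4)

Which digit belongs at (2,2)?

9

3 in 2 cells must be {1,2}; 16 in 2 cells must be {7,9}; 4 in 2 cells must be {1,3}.
Only 7 fits (1,2) under both its across sum 14 and down sum 16.
Given what's placed, (1,4) must be 1 to fit the 14 across and 4 down.
(2,2) = 16 − 7 = 9 completes the 16 down.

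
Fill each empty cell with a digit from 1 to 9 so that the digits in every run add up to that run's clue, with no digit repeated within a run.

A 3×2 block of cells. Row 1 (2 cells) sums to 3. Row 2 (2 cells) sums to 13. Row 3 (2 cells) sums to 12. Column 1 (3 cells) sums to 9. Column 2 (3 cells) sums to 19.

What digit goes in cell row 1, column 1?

1

3 in 2 cells must be {1,2}.
The 3 across and the 19 down share only 2, so (1,2) = 2.
(1,1) = 3 − 2 = 1 completes the 3 across.
Nothing is forced directly, so branch on (2,1), whose candidates are 5 or 6. If (2,1) = 6: then (2,2) would have to be in {7} for the 13 across but in {8,9} for the 19 down — contradiction. So (2,1) = 5.
(2,2) = 13 − 5 = 8 completes the 13 across.
(3,1) = 9 − 6 = 3 completes the 9 down.
(3,2) = 12 − 3 = 9 completes the 12 across.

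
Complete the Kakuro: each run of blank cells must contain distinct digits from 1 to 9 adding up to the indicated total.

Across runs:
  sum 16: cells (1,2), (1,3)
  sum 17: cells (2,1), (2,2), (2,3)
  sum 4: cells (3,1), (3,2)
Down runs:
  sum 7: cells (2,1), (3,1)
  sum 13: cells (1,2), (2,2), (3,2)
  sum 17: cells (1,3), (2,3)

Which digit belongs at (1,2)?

7

16 in 2 cells must be {7,9}; 4 in 2 cells must be {1,3}; 17 in 2 cells must be {8,9}.
The 16 across and the 17 down share only 9, so (1,3) = 9.
(2,3) = 17 − 9 = 8 completes the 17 down.
(1,2) = 16 − 9 = 7 completes the 16 across.
(3,2) = 1: the only remaining digit allowed by both the 4 across and the 13 down.
(2,2) = 13 − 8 = 5 completes the 13 down.
(3,1) = 4 − 1 = 3 completes the 4 across.
(2,1) = 17 − 13 = 4 completes the 17 across.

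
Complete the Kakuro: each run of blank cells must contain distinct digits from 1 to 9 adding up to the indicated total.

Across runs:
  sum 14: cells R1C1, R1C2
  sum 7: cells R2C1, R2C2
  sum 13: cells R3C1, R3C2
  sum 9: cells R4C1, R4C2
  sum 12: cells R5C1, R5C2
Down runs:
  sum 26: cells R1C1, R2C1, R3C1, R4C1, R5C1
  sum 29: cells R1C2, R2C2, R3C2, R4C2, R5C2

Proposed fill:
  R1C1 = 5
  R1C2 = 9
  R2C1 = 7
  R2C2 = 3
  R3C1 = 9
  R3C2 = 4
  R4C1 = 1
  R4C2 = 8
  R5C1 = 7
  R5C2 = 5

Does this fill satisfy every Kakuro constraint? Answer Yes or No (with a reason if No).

No — the across run R2C1–R2C2 sums to 10, not 7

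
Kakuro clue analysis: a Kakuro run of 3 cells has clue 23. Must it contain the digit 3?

The only way to make 23 from 3 distinct digits is {6,8,9}, which does not contain 3.

No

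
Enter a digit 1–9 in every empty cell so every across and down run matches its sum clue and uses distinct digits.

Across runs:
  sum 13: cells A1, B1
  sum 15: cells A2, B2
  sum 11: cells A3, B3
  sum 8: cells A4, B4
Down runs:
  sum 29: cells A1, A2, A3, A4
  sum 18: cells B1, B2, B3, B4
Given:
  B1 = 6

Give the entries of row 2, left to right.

29 in 4 cells must be {5,7,8,9}.
A1 = 13 − 6 = 7 completes the 13 across.
A4 = 5: the only remaining digit allowed by both the 8 across and the 29 down.
B4 = 8 − 5 = 3 completes the 8 across.
No cell is forced outright now. A2 can only be 8 or 9 (the digits allowed by both its 15 across and its 29 down). If A2 = 9: then B2 would have to be in {6} for the 15 across but in {1,2,4,5,7,8} for the 18 down — contradiction. So A2 = 8.
B2 = 15 − 8 = 7 completes the 15 across.
A3 = 29 − 20 = 9 completes the 29 down.
B3 = 11 − 9 = 2 completes the 11 across.

8 7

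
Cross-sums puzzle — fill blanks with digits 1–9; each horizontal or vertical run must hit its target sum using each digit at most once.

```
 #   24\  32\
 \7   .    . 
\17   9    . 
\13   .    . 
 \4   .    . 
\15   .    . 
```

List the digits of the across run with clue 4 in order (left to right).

1 3

17 in 2 cells must be {8,9}; 4 in 2 cells must be {1,3}.
R2C2 = 17 − 9 = 8 completes the 17 across.
R4C2 = 3: the only remaining digit allowed by both the 4 across and the 32 down.
Given what's placed, R1C2 must be 5 to fit the 7 across and 32 down.
R4C1 = 4 − 3 = 1 completes the 4 across.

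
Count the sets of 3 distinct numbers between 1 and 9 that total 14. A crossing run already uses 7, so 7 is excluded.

5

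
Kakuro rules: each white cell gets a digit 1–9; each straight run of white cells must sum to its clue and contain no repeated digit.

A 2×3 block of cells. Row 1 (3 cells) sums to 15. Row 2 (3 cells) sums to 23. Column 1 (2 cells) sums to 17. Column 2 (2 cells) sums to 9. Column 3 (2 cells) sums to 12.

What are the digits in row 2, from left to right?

23 in 3 cells must be {6,8,9}; 17 in 2 cells must be {8,9}.
Nothing is forced directly, so branch on (2,2), whose candidates are 6 or 8. If (2,2) = 8: that forces (1,2) = 1, (2,1) = 9, after which (2,3) would have to be in {6} for the 23 across but in {3,4,5,7,8,9} for the 12 down — contradiction. So (2,2) = 6.
(1,2) = 9 − 6 = 3 completes the 9 down.
Given what's placed, (1,1) must be 8 to fit the 15 across and 17 down.
(1,3) = 15 − 11 = 4 completes the 15 across.
(2,1) = 17 − 8 = 9 completes the 17 down.
(2,3) = 23 − 15 = 8 completes the 23 across.

9, 6, 8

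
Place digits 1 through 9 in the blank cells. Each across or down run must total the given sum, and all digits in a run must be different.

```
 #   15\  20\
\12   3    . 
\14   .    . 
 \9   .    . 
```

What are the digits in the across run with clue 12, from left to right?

3 9

R1C2 = 12 − 3 = 9 completes the 12 across.
No cell is forced outright now. R2C1 can only be 5 or 8 (the digits allowed by both its 14 across and its 15 down). If R2C1 = 5: then R2C2 would have to be in {9} for the 14 across but in {3,4,5,6,7,8} for the 20 down — contradiction. So R2C1 = 8.
R2C2 = 14 − 8 = 6 completes the 14 across.
R3C1 = 15 − 11 = 4 completes the 15 down.
R3C2 = 9 − 4 = 5 completes the 9 across.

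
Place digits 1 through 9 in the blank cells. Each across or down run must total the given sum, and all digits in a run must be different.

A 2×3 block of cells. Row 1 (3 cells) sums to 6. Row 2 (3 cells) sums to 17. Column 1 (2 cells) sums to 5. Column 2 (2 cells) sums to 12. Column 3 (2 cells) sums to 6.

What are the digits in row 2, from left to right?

6 in 3 cells must be {1,2,3}.
The 6 across and the 12 down share only 3, so (1,2) = 3.
(2,2) = 12 − 3 = 9 completes the 12 down.
Nothing is forced directly, so branch on (1,1), whose candidates are 1 or 2. If (1,1) = 1: that forces (1,3) = 2, after which (2,1) would have to be in {1,2,3,5,6,7} for the 17 across but in {4} for the 5 down — contradiction. So (1,1) = 2.
(1,3) = 6 − 5 = 1 completes the 6 across.
(2,1) = 5 − 2 = 3 completes the 5 down.
(2,3) = 17 − 12 = 5 completes the 17 across.

3 9 5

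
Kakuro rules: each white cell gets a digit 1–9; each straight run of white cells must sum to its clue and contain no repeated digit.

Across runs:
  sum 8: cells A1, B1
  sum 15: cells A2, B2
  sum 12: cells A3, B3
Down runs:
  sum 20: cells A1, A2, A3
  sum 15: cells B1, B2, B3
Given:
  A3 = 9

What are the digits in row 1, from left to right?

3 5

B3 = 12 − 9 = 3 completes the 12 across.
No cell is forced outright now. B1 can only be 5 or 7 (the digits allowed by both its 8 across and its 15 down). If B1 = 7: then A1 would have to be in {1} for the 8 across but in {3,4,5,6,7,8} for the 20 down — contradiction. So B1 = 5.
A1 = 8 − 5 = 3 completes the 8 across.
A2 = 20 − 12 = 8 completes the 20 down.
B2 = 15 − 8 = 7 completes the 15 across.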